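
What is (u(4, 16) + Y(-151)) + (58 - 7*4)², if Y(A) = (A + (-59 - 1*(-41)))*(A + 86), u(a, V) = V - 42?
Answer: 11859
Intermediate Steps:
u(a, V) = -42 + V
Y(A) = (-18 + A)*(86 + A) (Y(A) = (A + (-59 + 41))*(86 + A) = (A - 18)*(86 + A) = (-18 + A)*(86 + A))
(u(4, 16) + Y(-151)) + (58 - 7*4)² = ((-42 + 16) + (-1548 + (-151)² + 68*(-151))) + (58 - 7*4)² = (-26 + (-1548 + 22801 - 10268)) + (58 - 28)² = (-26 + 10985) + 30² = 10959 + 900 = 11859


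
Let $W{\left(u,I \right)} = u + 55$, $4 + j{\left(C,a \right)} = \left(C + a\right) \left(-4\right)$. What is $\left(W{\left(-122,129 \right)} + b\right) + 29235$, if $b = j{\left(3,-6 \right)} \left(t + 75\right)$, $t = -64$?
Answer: $29256$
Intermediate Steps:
$j{\left(C,a \right)} = -4 - 4 C - 4 a$ ($j{\left(C,a \right)} = -4 + \left(C + a\right) \left(-4\right) = -4 - \left(4 C + 4 a\right) = -4 - 4 C - 4 a$)
$W{\left(u,I \right)} = 55 + u$
$b = 88$ ($b = \left(-4 - 12 - -24\right) \left(-64 + 75\right) = \left(-4 - 12 + 24\right) 11 = 8 \cdot 11 = 88$)
$\left(W{\left(-122,129 \right)} + b\right) + 29235 = \left(\left(55 - 122\right) + 88\right) + 29235 = \left(-67 + 88\right) + 29235 = 21 + 29235 = 29256$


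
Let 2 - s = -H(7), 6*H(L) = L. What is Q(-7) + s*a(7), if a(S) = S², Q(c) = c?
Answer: 889/6 ≈ 148.17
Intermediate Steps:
H(L) = L/6
s = 19/6 (s = 2 - (-1)*(⅙)*7 = 2 - (-1)*7/6 = 2 - 1*(-7/6) = 2 + 7/6 = 19/6 ≈ 3.1667)
Q(-7) + s*a(7) = -7 + (19/6)*7² = -7 + (19/6)*49 = -7 + 931/6 = 889/6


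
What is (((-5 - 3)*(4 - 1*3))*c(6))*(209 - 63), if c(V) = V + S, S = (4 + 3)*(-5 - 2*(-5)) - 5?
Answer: -42048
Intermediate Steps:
S = 30 (S = 7*(-5 + 10) - 5 = 7*5 - 5 = 35 - 5 = 30)
c(V) = 30 + V (c(V) = V + 30 = 30 + V)
(((-5 - 3)*(4 - 1*3))*c(6))*(209 - 63) = (((-5 - 3)*(4 - 1*3))*(30 + 6))*(209 - 63) = (-8*(4 - 3)*36)*146 = (-8*1*36)*146 = -8*36*146 = -288*146 = -42048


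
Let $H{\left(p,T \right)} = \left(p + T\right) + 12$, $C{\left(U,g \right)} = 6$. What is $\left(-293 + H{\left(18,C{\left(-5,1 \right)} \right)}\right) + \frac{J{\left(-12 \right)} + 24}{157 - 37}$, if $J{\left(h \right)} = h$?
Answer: $- \frac{2569}{10} \approx -256.9$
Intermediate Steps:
$H{\left(p,T \right)} = 12 + T + p$ ($H{\left(p,T \right)} = \left(T + p\right) + 12 = 12 + T + p$)
$\left(-293 + H{\left(18,C{\left(-5,1 \right)} \right)}\right) + \frac{J{\left(-12 \right)} + 24}{157 - 37} = \left(-293 + \left(12 + 6 + 18\right)\right) + \frac{-12 + 24}{157 - 37} = \left(-293 + 36\right) + \frac{12}{120} = -257 + 12 \cdot \frac{1}{120} = -257 + \frac{1}{10} = - \frac{2569}{10}$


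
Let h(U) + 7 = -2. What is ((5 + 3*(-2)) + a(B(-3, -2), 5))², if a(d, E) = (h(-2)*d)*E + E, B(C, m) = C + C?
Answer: 75076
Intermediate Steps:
h(U) = -9 (h(U) = -7 - 2 = -9)
B(C, m) = 2*C
a(d, E) = E - 9*E*d (a(d, E) = (-9*d)*E + E = -9*E*d + E = E - 9*E*d)
((5 + 3*(-2)) + a(B(-3, -2), 5))² = ((5 + 3*(-2)) + 5*(1 - 18*(-3)))² = ((5 - 6) + 5*(1 - 9*(-6)))² = (-1 + 5*(1 + 54))² = (-1 + 5*55)² = (-1 + 275)² = 274² = 75076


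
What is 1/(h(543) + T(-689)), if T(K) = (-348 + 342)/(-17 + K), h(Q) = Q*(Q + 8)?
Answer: 353/105615132 ≈ 3.3423e-6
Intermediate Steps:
h(Q) = Q*(8 + Q)
T(K) = -6/(-17 + K)
1/(h(543) + T(-689)) = 1/(543*(8 + 543) - 6/(-17 - 689)) = 1/(543*551 - 6/(-706)) = 1/(299193 - 6*(-1/706)) = 1/(299193 + 3/353) = 1/(105615132/353) = 353/105615132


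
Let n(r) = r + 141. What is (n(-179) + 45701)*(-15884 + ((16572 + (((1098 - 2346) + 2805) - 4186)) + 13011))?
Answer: 505489410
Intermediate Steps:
n(r) = 141 + r
(n(-179) + 45701)*(-15884 + ((16572 + (((1098 - 2346) + 2805) - 4186)) + 13011)) = ((141 - 179) + 45701)*(-15884 + ((16572 + (((1098 - 2346) + 2805) - 4186)) + 13011)) = (-38 + 45701)*(-15884 + ((16572 + ((-1248 + 2805) - 4186)) + 13011)) = 45663*(-15884 + ((16572 + (1557 - 4186)) + 13011)) = 45663*(-15884 + ((16572 - 2629) + 13011)) = 45663*(-15884 + (13943 + 13011)) = 45663*(-15884 + 26954) = 45663*11070 = 505489410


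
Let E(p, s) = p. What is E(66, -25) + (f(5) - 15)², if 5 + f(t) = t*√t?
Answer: 591 - 200*√5 ≈ 143.79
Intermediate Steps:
f(t) = -5 + t^(3/2) (f(t) = -5 + t*√t = -5 + t^(3/2))
E(66, -25) + (f(5) - 15)² = 66 + ((-5 + 5^(3/2)) - 15)² = 66 + ((-5 + 5*√5) - 15)² = 66 + (-20 + 5*√5)²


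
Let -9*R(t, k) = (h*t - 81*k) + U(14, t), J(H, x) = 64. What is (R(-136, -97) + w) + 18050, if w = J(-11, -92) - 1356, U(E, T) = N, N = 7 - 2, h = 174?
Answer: 166624/9 ≈ 18514.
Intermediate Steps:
N = 5
U(E, T) = 5
w = -1292 (w = 64 - 1356 = -1292)
R(t, k) = -5/9 + 9*k - 58*t/3 (R(t, k) = -((174*t - 81*k) + 5)/9 = -((-81*k + 174*t) + 5)/9 = -(5 - 81*k + 174*t)/9 = -5/9 + 9*k - 58*t/3)
(R(-136, -97) + w) + 18050 = ((-5/9 + 9*(-97) - 58/3*(-136)) - 1292) + 18050 = ((-5/9 - 873 + 7888/3) - 1292) + 18050 = (15802/9 - 1292) + 18050 = 4174/9 + 18050 = 166624/9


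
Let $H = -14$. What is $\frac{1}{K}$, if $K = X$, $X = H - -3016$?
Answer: $\frac{1}{3002} \approx 0.00033311$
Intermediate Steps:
$X = 3002$ ($X = -14 - -3016 = -14 + 3016 = 3002$)
$K = 3002$
$\frac{1}{K} = \frac{1}{3002}$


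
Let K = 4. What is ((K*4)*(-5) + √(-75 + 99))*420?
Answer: -33600 + 840*√6 ≈ -31542.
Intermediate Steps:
((K*4)*(-5) + √(-75 + 99))*420 = ((4*4)*(-5) + √(-75 + 99))*420 = (16*(-5) + √24)*420 = (-80 + 2*√6)*420 = -33600 + 840*√6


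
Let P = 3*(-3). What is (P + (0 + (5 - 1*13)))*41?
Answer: -697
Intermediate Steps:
P = -9
(P + (0 + (5 - 1*13)))*41 = (-9 + (0 + (5 - 1*13)))*41 = (-9 + (0 + (5 - 13)))*41 = (-9 + (0 - 8))*41 = (-9 - 8)*41 = -17*41 = -697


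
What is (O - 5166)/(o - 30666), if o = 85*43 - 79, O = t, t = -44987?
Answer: 50153/27090 ≈ 1.8513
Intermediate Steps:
O = -44987
o = 3576 (o = 3655 - 79 = 3576)
(O - 5166)/(o - 30666) = (-44987 - 5166)/(3576 - 30666) = -50153/(-27090) = -50153*(-1/27090) = 50153/27090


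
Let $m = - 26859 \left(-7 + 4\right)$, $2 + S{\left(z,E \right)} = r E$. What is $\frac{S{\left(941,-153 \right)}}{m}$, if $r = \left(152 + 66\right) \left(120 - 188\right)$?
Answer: $\frac{324010}{11511} \approx 28.148$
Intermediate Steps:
$r = -14824$ ($r = 218 \left(-68\right) = -14824$)
$S{\left(z,E \right)} = -2 - 14824 E$
$m = 80577$ ($m = \left(-26859\right) \left(-3\right) = 80577$)
$\frac{S{\left(941,-153 \right)}}{m} = \frac{-2 - -2268072}{80577} = \left(-2 + 2268072\right) \frac{1}{80577} = 2268070 \cdot \frac{1}{80577} = \frac{324010}{11511}$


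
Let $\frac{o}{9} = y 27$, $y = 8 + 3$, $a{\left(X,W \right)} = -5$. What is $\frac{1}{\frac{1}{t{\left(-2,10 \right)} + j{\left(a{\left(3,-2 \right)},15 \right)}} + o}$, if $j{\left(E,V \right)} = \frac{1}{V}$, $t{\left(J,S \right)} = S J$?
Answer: $\frac{299}{799212} \approx 0.00037412$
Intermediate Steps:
$t{\left(J,S \right)} = J S$
$y = 11$
$o = 2673$ ($o = 9 \cdot 11 \cdot 27 = 9 \cdot 297 = 2673$)
$\frac{1}{\frac{1}{t{\left(-2,10 \right)} + j{\left(a{\left(3,-2 \right)},15 \right)}} + o} = \frac{1}{\frac{1}{\left(-2\right) 10 + \frac{1}{15}} + 2673} = \frac{1}{\frac{1}{-20 + \frac{1}{15}} + 2673} = \frac{1}{\frac{1}{- \frac{299}{15}} + 2673} = \frac{1}{- \frac{15}{299} + 2673} = \frac{1}{\frac{799212}{299}} = \frac{299}{799212}$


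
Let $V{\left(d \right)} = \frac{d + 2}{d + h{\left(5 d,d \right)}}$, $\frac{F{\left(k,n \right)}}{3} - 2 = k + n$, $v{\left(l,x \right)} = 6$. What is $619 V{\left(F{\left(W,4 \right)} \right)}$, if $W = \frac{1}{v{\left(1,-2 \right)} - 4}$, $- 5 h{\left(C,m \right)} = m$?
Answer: $\frac{133085}{156} \approx 853.11$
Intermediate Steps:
$h{\left(C,m \right)} = - \frac{m}{5}$
$W = \frac{1}{2}$ ($W = \frac{1}{6 - 4} = \frac{1}{2} \approx 0.5$)
$F{\left(k,n \right)} = 6 + 3 k + 3 n$ ($F{\left(k,n \right)} = 6 + 3 \left(k + n\right) = 6 + \left(3 k + 3 n\right) = 6 + 3 k + 3 n$)
$V{\left(d \right)} = \frac{5 \left(2 + d\right)}{4 d}$ ($V{\left(d \right)} = \frac{d + 2}{d - \frac{d}{5}} = \frac{2 + d}{\frac{4}{5} d} = \left(2 + d\right) \frac{5}{4 d} = \frac{5 \left(2 + d\right)}{4 d}$)
$619 V{\left(F{\left(W,4 \right)} \right)} = 619 \frac{5 \left(2 + \left(6 + 3 \cdot \frac{1}{2} + 3 \cdot 4\right)\right)}{4 \left(6 + 3 \cdot \frac{1}{2} + 3 \cdot 4\right)} = 619 \frac{5 \left(2 + \left(6 + \frac{3}{2} + 12\right)\right)}{4 \left(6 + \frac{3}{2} + 12\right)} = 619 \frac{5 \left(2 + \frac{39}{2}\right)}{4 \cdot \frac{39}{2}} = 619 \cdot \frac{5}{4} \cdot \frac{2}{39} \cdot \frac{43}{2} = 619 \cdot \frac{215}{156} = \frac{133085}{156}$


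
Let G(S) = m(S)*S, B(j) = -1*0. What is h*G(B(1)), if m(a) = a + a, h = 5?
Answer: 0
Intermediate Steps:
m(a) = 2*a
B(j) = 0
G(S) = 2*S² (G(S) = (2*S)*S = 2*S²)
h*G(B(1)) = 5*(2*0²) = 5*(2*0) = 5*0 = 0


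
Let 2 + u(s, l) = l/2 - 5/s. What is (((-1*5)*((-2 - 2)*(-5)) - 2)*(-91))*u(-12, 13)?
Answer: 91273/2 ≈ 45637.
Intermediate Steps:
u(s, l) = -2 + l/2 - 5/s (u(s, l) = -2 + (l/2 - 5/s) = -2 + l/2 - 5/s)
(((-1*5)*((-2 - 2)*(-5)) - 2)*(-91))*u(-12, 13) = (((-1*5)*((-2 - 2)*(-5)) - 2)*(-91))*(-2 + (½)*13 - 5/(-12)) = ((-(-20)*(-5) - 2)*(-91))*(-2 + 13/2 - 5*(-1/12)) = ((-5*20 - 2)*(-91))*(-2 + 13/2 + 5/12) = ((-100 - 2)*(-91))*(59/12) = -102*(-91)*(59/12) = 9282*(59/12) = 91273/2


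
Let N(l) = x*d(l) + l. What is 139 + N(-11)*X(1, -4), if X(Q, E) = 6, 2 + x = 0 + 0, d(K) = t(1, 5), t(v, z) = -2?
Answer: 97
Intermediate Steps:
d(K) = -2
x = -2 (x = -2 + (0 + 0) = -2 + 0 = -2)
N(l) = 4 + l (N(l) = -2*(-2) + l = 4 + l)
139 + N(-11)*X(1, -4) = 139 + (4 - 11)*6 = 139 - 7*6 = 139 - 42 = 97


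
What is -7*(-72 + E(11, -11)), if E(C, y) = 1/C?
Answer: 5537/11 ≈ 503.36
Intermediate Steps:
-7*(-72 + E(11, -11)) = -7*(-72 + 1/11) = -7*(-791/11) = 5537/11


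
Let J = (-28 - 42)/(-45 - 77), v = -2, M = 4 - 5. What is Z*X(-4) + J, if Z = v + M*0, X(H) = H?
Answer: 523/61 ≈ 8.5738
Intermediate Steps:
M = -1
J = 35/61 (J = -70/(-122) = -70*(-1/122) = 35/61 ≈ 0.57377)
Z = -2 (Z = -2 - 1*0 = -2 + 0 = -2)
Z*X(-4) + J = -2*(-4) + 35/61 = 8 + 35/61 = 523/61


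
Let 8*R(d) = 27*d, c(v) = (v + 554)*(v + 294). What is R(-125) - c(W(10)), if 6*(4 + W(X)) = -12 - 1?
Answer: -11383673/72 ≈ -1.5811e+5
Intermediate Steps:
W(X) = -37/6 (W(X) = -4 + (-12 - 1)/6 = -4 + (1/6)*(-13) = -4 - 13/6 = -37/6)
c(v) = (294 + v)*(554 + v) (c(v) = (554 + v)*(294 + v) = (294 + v)*(554 + v))
R(d) = 27*d/8 (R(d) = (27*d)/8 = 27*d/8)
R(-125) - c(W(10)) = (27/8)*(-125) - (162876 + (-37/6)**2 + 848*(-37/6)) = -3375/8 - (162876 + 1369/36 - 15688/3) = -3375/8 - 1*5676649/36 = -3375/8 - 5676649/36 = -11383673/72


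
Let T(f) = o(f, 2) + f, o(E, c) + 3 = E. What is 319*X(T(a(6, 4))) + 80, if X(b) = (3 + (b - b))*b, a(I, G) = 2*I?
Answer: 20177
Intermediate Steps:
o(E, c) = -3 + E
T(f) = -3 + 2*f (T(f) = (-3 + f) + f = -3 + 2*f)
X(b) = 3*b (X(b) = (3 + 0)*b = 3*b)
319*X(T(a(6, 4))) + 80 = 319*(3*(-3 + 2*(2*6))) + 80 = 319*(3*(-3 + 2*12)) + 80 = 319*(3*(-3 + 24)) + 80 = 319*(3*21) + 80 = 319*63 + 80 = 20097 + 80 = 20177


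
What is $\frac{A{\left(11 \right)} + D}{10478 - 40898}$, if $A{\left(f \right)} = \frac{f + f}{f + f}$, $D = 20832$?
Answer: $- \frac{20833}{30420} \approx -0.68484$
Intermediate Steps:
$A{\left(f \right)} = 1$ ($A{\left(f \right)} = \frac{2 f}{2 f} = 2 f \frac{1}{2 f} = 1$)
$\frac{A{\left(11 \right)} + D}{10478 - 40898} = \frac{1 + 20832}{10478 - 40898} = \frac{20833}{-30420} = 20833 \left(- \frac{1}{30420}\right) = - \frac{20833}{30420}$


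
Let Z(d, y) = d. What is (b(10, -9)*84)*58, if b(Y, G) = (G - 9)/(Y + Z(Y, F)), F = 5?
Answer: -21924/5 ≈ -4384.8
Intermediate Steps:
b(Y, G) = (-9 + G)/(2*Y) (b(Y, G) = (G - 9)/(Y + Y) = (-9 + G)/((2*Y)) = (-9 + G)*(1/(2*Y)) = (-9 + G)/(2*Y))
(b(10, -9)*84)*58 = (((½)*(-9 - 9)/10)*84)*58 = (((½)*(⅒)*(-18))*84)*58 = -9/10*84*58 = -378/5*58 = -21924/5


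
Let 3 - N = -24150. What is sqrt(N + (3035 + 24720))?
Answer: 2*sqrt(12977) ≈ 227.83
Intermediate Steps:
N = 24153 (N = 3 - 1*(-24150) = 3 + 24150 = 24153)
sqrt(N + (3035 + 24720)) = sqrt(24153 + (3035 + 24720)) = sqrt(24153 + 27755) = sqrt(51908) = 2*sqrt(12977)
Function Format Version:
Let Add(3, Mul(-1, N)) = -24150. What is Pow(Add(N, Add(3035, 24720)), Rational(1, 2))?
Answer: Mul(2, Pow(12977, Rational(1, 2))) ≈ 227.83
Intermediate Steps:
N = 24153 (N = Add(3, Mul(-1, -24150)) = Add(3, 24150) = 24153)
Pow(Add(N, Add(3035, 24720)), Rational(1, 2)) = Pow(Add(24153, Add(3035, 24720)), Rational(1, 2)) = Pow(Add(24153, 27755), Rational(1, 2)) = Pow(51908, Rational(1, 2)) = Mul(2, Pow(12977, Rational(1, 2)))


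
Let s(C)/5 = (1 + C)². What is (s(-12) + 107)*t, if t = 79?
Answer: 56248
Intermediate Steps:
s(C) = 5*(1 + C)²
(s(-12) + 107)*t = (5*(1 - 12)² + 107)*79 = (5*(-11)² + 107)*79 = (5*121 + 107)*79 = (605 + 107)*79 = 712*79 = 56248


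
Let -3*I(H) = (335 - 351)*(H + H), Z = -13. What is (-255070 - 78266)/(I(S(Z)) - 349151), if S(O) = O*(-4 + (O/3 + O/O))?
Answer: 3000024/3133207 ≈ 0.95749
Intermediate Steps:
S(O) = O*(-3 + O/3) (S(O) = O*(-4 + (O*(⅓) + 1)) = O*(-4 + (O/3 + 1)) = O*(-4 + (1 + O/3)) = O*(-3 + O/3))
I(H) = 32*H/3 (I(H) = -(335 - 351)*(H + H)/3 = -(-16)*2*H/3 = -(-32)*H/3 = 32*H/3)
(-255070 - 78266)/(I(S(Z)) - 349151) = (-255070 - 78266)/(32*((⅓)*(-13)*(-9 - 13))/3 - 349151) = -333336/(32*((⅓)*(-13)*(-22))/3 - 349151) = -333336/((32/3)*(286/3) - 349151) = -333336/(9152/9 - 349151) = -333336/(-3133207/9) = -333336*(-9/3133207) = 3000024/3133207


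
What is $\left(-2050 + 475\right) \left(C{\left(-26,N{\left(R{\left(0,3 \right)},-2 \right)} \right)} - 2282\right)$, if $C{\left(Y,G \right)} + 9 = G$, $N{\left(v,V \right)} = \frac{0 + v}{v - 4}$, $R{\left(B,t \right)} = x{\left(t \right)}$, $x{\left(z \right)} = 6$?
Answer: $3603600$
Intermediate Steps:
$R{\left(B,t \right)} = 6$
$N{\left(v,V \right)} = \frac{v}{-4 + v}$
$C{\left(Y,G \right)} = -9 + G$
$\left(-2050 + 475\right) \left(C{\left(-26,N{\left(R{\left(0,3 \right)},-2 \right)} \right)} - 2282\right) = \left(-2050 + 475\right) \left(\left(-9 + \frac{6}{-4 + 6}\right) - 2282\right) = - 1575 \left(\left(-9 + \frac{6}{2}\right) - 2282\right) = - 1575 \left(\left(-9 + 6 \cdot \frac{1}{2}\right) - 2282\right) = - 1575 \left(\left(-9 + 3\right) - 2282\right) = - 1575 \left(-6 - 2282\right) = \left(-1575\right) \left(-2288\right) = 3603600$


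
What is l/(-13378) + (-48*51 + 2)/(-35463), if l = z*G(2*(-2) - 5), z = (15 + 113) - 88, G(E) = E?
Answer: 22744634/237212007 ≈ 0.095883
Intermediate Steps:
z = 40 (z = 128 - 88 = 40)
l = -360 (l = 40*(2*(-2) - 5) = 40*(-4 - 5) = 40*(-9) = -360)
l/(-13378) + (-48*51 + 2)/(-35463) = -360/(-13378) + (-48*51 + 2)/(-35463) = -360*(-1/13378) + (-2448 + 2)*(-1/35463) = 180/6689 - 2446*(-1/35463) = 180/6689 + 2446/35463 = 22744634/237212007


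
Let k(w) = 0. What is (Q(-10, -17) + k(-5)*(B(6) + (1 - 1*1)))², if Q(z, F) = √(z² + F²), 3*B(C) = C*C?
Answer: 389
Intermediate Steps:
B(C) = C²/3 (B(C) = (C*C)/3 = C²/3)
Q(z, F) = √(F² + z²)
(Q(-10, -17) + k(-5)*(B(6) + (1 - 1*1)))² = (√((-17)² + (-10)²) + 0*((⅓)*6² + (1 - 1*1)))² = (√(289 + 100) + 0*((⅓)*36 + (1 - 1)))² = (√389 + 0*(12 + 0))² = (√389 + 0*12)² = (√389 + 0)² = (√389)² = 389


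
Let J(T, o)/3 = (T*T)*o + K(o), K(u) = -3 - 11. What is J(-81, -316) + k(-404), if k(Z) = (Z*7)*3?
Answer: -6228354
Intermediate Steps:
k(Z) = 21*Z (k(Z) = (7*Z)*3 = 21*Z)
K(u) = -14
J(T, o) = -42 + 3*o*T**2 (J(T, o) = 3*((T*T)*o - 14) = 3*(T**2*o - 14) = 3*(o*T**2 - 14) = 3*(-14 + o*T**2) = -42 + 3*o*T**2)
J(-81, -316) + k(-404) = (-42 + 3*(-316)*(-81)**2) + 21*(-404) = (-42 + 3*(-316)*6561) - 8484 = (-42 - 6219828) - 8484 = -6219870 - 8484 = -6228354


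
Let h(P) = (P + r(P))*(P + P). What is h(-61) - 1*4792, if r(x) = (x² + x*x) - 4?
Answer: -904786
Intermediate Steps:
r(x) = -4 + 2*x² (r(x) = (x² + x²) - 4 = 2*x² - 4 = -4 + 2*x²)
h(P) = 2*P*(-4 + P + 2*P²) (h(P) = (P + (-4 + 2*P²))*(P + P) = (-4 + P + 2*P²)*(2*P) = 2*P*(-4 + P + 2*P²))
h(-61) - 1*4792 = 2*(-61)*(-4 - 61 + 2*(-61)²) - 1*4792 = 2*(-61)*(-4 - 61 + 2*3721) - 4792 = 2*(-61)*(-4 - 61 + 7442) - 4792 = 2*(-61)*7377 - 4792 = -899994 - 4792 = -904786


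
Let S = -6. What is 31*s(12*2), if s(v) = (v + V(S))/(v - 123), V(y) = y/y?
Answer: -775/99 ≈ -7.8283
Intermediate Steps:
V(y) = 1
s(v) = (1 + v)/(-123 + v) (s(v) = (v + 1)/(v - 123) = (1 + v)/(-123 + v))
31*s(12*2) = 31*((1 + 12*2)/(-123 + 12*2)) = 31*((1 + 24)/(-123 + 24)) = 31*(25/(-99)) = 31*(-1/99*25) = 31*(-25/99) = -775/99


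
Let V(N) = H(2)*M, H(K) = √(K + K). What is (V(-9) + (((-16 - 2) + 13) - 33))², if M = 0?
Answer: 1444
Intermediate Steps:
H(K) = √2*√K (H(K) = √(2*K) = √2*√K)
V(N) = 0 (V(N) = (√2*√2)*0 = 2*0 = 0)
(V(-9) + (((-16 - 2) + 13) - 33))² = (0 + (((-16 - 2) + 13) - 33))² = (0 + ((-18 + 13) - 33))² = (0 + (-5 - 33))² = (0 - 38)² = (-38)² = 1444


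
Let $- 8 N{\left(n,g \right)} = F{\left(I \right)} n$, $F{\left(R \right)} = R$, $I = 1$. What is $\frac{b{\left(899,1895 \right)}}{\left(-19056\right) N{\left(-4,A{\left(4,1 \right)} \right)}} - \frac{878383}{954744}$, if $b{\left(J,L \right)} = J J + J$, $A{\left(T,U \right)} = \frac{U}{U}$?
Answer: $- \frac{32535525151}{379033368} \approx -85.838$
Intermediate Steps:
$A{\left(T,U \right)} = 1$
$b{\left(J,L \right)} = J + J^{2}$ ($b{\left(J,L \right)} = J^{2} + J = J + J^{2}$)
$N{\left(n,g \right)} = - \frac{n}{8}$ ($N{\left(n,g \right)} = - \frac{1 n}{8} = - \frac{n}{8}$)
$\frac{b{\left(899,1895 \right)}}{\left(-19056\right) N{\left(-4,A{\left(4,1 \right)} \right)}} - \frac{878383}{954744} = \frac{899 \left(1 + 899\right)}{\left(-19056\right) \left(\left(- \frac{1}{8}\right) \left(-4\right)\right)} - \frac{878383}{954744} = \frac{899 \cdot 900}{\left(-19056\right) \frac{1}{2}} - \frac{878383}{954744} = \frac{809100}{-9528} - \frac{878383}{954744} = 809100 \left(- \frac{1}{9528}\right) - \frac{878383}{954744} = - \frac{67425}{794} - \frac{878383}{954744} = - \frac{32535525151}{379033368}$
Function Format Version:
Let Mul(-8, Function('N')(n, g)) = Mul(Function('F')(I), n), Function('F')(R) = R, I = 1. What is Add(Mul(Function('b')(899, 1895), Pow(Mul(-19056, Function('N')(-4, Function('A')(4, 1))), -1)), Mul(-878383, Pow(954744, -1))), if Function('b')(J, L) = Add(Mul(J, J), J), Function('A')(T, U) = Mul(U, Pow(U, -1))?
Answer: Rational(-32535525151, 379033368) ≈ -85.838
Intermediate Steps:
Function('A')(T, U) = 1
Function('b')(J, L) = Add(J, Pow(J, 2)) (Function('b')(J, L) = Add(Pow(J, 2), J) = Add(J, Pow(J, 2)))
Function('N')(n, g) = Mul(Rational(-1, 8), n) (Function('N')(n, g) = Mul(Rational(-1, 8), Mul(1, n)) = Mul(Rational(-1, 8), n))
Add(Mul(Function('b')(899, 1895), Pow(Mul(-19056, Function('N')(-4, Function('A')(4, 1))), -1)), Mul(-878383, Pow(954744, -1))) = Add(Mul(Mul(899, Add(1, 899)), Pow(Mul(-19056, Mul(Rational(-1, 8), -4)), -1)), Mul(-878383, Pow(954744, -1))) = Add(Mul(Mul(899, 900), Pow(Mul(-19056, Rational(1, 2)), -1)), Mul(-878383, Rational(1, 954744))) = Add(Mul(809100, Pow(-9528, -1)), Rational(-878383, 954744)) = Add(Mul(809100, Rational(-1, 9528)), Rational(-878383, 954744)) = Add(Rational(-67425, 794), Rational(-878383, 954744)) = Rational(-32535525151, 379033368)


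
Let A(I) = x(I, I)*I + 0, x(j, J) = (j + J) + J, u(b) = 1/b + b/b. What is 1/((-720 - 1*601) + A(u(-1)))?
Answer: -1/1321 ≈ -0.00075700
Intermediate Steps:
u(b) = 1 + 1/b (u(b) = 1/b + 1 = 1 + 1/b)
x(j, J) = j + 2*J (x(j, J) = (J + j) + J = j + 2*J)
A(I) = 3*I**2 (A(I) = (I + 2*I)*I + 0 = (3*I)*I + 0 = 3*I**2 + 0 = 3*I**2)
1/((-720 - 1*601) + A(u(-1))) = 1/((-720 - 1*601) + 3*((1 - 1)/(-1))**2) = 1/((-720 - 601) + 3*(-1*0)**2) = 1/(-1321 + 3*0**2) = 1/(-1321 + 3*0) = 1/(-1321 + 0) = 1/(-1321) = -1/1321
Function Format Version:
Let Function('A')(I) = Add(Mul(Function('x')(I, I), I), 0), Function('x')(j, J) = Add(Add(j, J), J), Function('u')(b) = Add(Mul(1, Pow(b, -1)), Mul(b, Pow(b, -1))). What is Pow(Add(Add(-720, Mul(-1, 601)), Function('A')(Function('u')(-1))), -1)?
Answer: Rational(-1, 1321) ≈ -0.00075700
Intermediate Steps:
Function('u')(b) = Add(1, Pow(b, -1)) (Function('u')(b) = Add(Pow(b, -1), 1) = Add(1, Pow(b, -1)))
Function('x')(j, J) = Add(j, Mul(2, J)) (Function('x')(j, J) = Add(Add(J, j), J) = Add(j, Mul(2, J)))
Function('A')(I) = Mul(3, Pow(I, 2)) (Function('A')(I) = Add(Mul(Add(I, Mul(2, I)), I), 0) = Add(Mul(Mul(3, I), I), 0) = Add(Mul(3, Pow(I, 2)), 0) = Mul(3, Pow(I, 2)))
Pow(Add(Add(-720, Mul(-1, 601)), Function('A')(Function('u')(-1))), -1) = Pow(Add(Add(-720, Mul(-1, 601)), Mul(3, Pow(Mul(Pow(-1, -1), Add(1, -1)), 2))), -1) = Pow(Add(Add(-720, -601), Mul(3, Pow(Mul(-1, 0), 2))), -1) = Pow(Add(-1321, Mul(3, Pow(0, 2))), -1) = Pow(Add(-1321, Mul(3, 0)), -1) = Pow(Add(-1321, 0), -1) = Pow(-1321, -1) = Rational(-1, 1321)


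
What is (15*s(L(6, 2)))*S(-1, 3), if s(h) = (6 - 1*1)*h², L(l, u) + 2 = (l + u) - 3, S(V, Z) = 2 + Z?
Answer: 3375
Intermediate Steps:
L(l, u) = -5 + l + u (L(l, u) = -2 + ((l + u) - 3) = -2 + (-3 + l + u) = -5 + l + u)
s(h) = 5*h² (s(h) = (6 - 1)*h² = 5*h²)
(15*s(L(6, 2)))*S(-1, 3) = (15*(5*(-5 + 6 + 2)²))*(2 + 3) = (15*(5*3²))*5 = (15*(5*9))*5 = (15*45)*5 = 675*5 = 3375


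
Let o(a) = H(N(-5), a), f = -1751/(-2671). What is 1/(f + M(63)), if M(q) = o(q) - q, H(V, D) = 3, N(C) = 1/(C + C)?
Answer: -2671/158509 ≈ -0.016851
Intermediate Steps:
N(C) = 1/(2*C)
f = 1751/2671 (f = -1751*(-1/2671) = 1751/2671 ≈ 0.65556)
o(a) = 3
M(q) = 3 - q
1/(f + M(63)) = 1/(1751/2671 + (3 - 1*63)) = 1/(1751/2671 + (3 - 63)) = 1/(1751/2671 - 60) = 1/(-158509/2671) = -2671/158509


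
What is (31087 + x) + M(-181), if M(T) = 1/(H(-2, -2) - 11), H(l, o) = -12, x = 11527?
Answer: 980121/23 ≈ 42614.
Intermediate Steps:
M(T) = -1/23 (M(T) = 1/(-12 - 11) = 1/(-23) = -1/23)
(31087 + x) + M(-181) = (31087 + 11527) - 1/23 = 42614 - 1/23 = 980121/23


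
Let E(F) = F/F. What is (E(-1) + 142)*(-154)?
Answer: -22022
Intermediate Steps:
E(F) = 1
(E(-1) + 142)*(-154) = (1 + 142)*(-154) = 143*(-154) = -22022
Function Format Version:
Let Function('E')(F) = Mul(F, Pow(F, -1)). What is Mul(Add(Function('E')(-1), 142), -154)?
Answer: -22022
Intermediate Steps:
Function('E')(F) = 1
Mul(Add(Function('E')(-1), 142), -154) = Mul(Add(1, 142), -154) = Mul(143, -154) = -22022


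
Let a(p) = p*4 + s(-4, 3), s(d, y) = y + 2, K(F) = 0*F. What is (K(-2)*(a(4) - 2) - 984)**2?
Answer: 968256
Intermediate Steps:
K(F) = 0
s(d, y) = 2 + y
a(p) = 5 + 4*p (a(p) = p*4 + (2 + 3) = 4*p + 5 = 5 + 4*p)
(K(-2)*(a(4) - 2) - 984)**2 = (0*((5 + 4*4) - 2) - 984)**2 = (0*((5 + 16) - 2) - 984)**2 = (0*(21 - 2) - 984)**2 = (0*19 - 984)**2 = (0 - 984)**2 = (-984)**2 = 968256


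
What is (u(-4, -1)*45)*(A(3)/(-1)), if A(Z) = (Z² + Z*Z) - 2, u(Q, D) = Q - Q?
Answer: 0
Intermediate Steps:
u(Q, D) = 0
A(Z) = -2 + 2*Z² (A(Z) = (Z² + Z²) - 2 = 2*Z² - 2 = -2 + 2*Z²)
(u(-4, -1)*45)*(A(3)/(-1)) = (0*45)*((-2 + 2*3²)/(-1)) = 0*((-2 + 2*9)*(-1)) = 0*((-2 + 18)*(-1)) = 0*(16*(-1)) = 0*(-16) = 0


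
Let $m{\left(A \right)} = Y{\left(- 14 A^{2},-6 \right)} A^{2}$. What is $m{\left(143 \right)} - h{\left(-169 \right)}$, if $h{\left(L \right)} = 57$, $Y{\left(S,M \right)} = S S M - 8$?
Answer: $-10055960216890073$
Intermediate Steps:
$Y{\left(S,M \right)} = -8 + M S^{2}$ ($Y{\left(S,M \right)} = S^{2} M - 8 = M S^{2} - 8 = -8 + M S^{2}$)
$m{\left(A \right)} = A^{2} \left(-8 - 1176 A^{4}\right)$ ($m{\left(A \right)} = \left(-8 - 6 \left(- 14 A^{2}\right)^{2}\right) A^{2} = \left(-8 - 6 \cdot 196 A^{4}\right) A^{2} = \left(-8 - 1176 A^{4}\right) A^{2} = A^{2} \left(-8 - 1176 A^{4}\right)$)
$m{\left(143 \right)} - h{\left(-169 \right)} = 143^{2} \left(-8 - 1176 \cdot 143^{4}\right) - 57 = 20449 \left(-8 - 491758042776\right) - 57 = 20449 \left(-491758042784\right) - 57 = -10055960216890016 - 57 = -10055960216890073$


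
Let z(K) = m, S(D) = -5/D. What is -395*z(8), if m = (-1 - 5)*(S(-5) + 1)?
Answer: 4740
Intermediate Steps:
m = -12 (m = (-1 - 5)*(-5/(-5) + 1) = -6*(-5*(-⅕) + 1) = -6*(1 + 1) = -6*2 = -12)
z(K) = -12
-395*z(8) = -395*(-12) = 4740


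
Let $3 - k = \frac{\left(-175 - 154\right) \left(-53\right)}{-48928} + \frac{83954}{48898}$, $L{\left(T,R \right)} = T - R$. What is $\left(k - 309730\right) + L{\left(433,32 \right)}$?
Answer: $- \frac{370029969640515}{1196240672} \approx -3.0933 \cdot 10^{5}$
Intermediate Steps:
$k = \frac{1961188573}{1196240672}$ ($k = 3 - \left(\frac{\left(-175 - 154\right) \left(-53\right)}{-48928} + \frac{83954}{48898}\right) = 3 - \left(\left(-329\right) \left(-53\right) \left(- \frac{1}{48928}\right) + 83954 \cdot \frac{1}{48898}\right) = 3 - \left(17437 \left(- \frac{1}{48928}\right) + \frac{41977}{24449}\right) = 3 - \left(- \frac{17437}{48928} + \frac{41977}{24449}\right) = 3 - \frac{1627533443}{1196240672} = \frac{1961188573}{1196240672} \approx 1.6395$)
$\left(k - 309730\right) + L{\left(433,32 \right)} = \left(\frac{1961188573}{1196240672} - 309730\right) + \left(433 - 32\right) = - \frac{370509662149987}{1196240672} + \left(433 - 32\right) = - \frac{370509662149987}{1196240672} + 401 = - \frac{370029969640515}{1196240672}$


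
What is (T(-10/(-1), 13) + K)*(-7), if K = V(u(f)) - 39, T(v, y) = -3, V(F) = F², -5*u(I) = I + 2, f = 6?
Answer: 6902/25 ≈ 276.08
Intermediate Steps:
u(I) = -⅖ - I/5 (u(I) = -(I + 2)/5 = -(2 + I)/5 = -⅖ - I/5)
K = -911/25 (K = (-⅖ - ⅕*6)² - 39 = (-⅖ - 6/5)² - 39 = (-8/5)² - 39 = 64/25 - 39 = -911/25 ≈ -36.440)
(T(-10/(-1), 13) + K)*(-7) = (-3 - 911/25)*(-7) = -986/25*(-7) = 6902/25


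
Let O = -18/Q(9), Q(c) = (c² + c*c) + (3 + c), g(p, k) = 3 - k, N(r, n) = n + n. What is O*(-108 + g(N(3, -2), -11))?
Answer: 282/29 ≈ 9.7241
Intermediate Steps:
N(r, n) = 2*n
Q(c) = 3 + c + 2*c² (Q(c) = (c² + c²) + (3 + c) = 2*c² + (3 + c) = 3 + c + 2*c²)
O = -3/29 (O = -18/(3 + 9 + 2*9²) = -18/(3 + 9 + 2*81) = -18/(3 + 9 + 162) = -18/174 = -18*1/174 = -3/29 ≈ -0.10345)
O*(-108 + g(N(3, -2), -11)) = -3*(-108 + (3 - 1*(-11)))/29 = -3*(-108 + (3 + 11))/29 = -3*(-108 + 14)/29 = -3/29*(-94) = 282/29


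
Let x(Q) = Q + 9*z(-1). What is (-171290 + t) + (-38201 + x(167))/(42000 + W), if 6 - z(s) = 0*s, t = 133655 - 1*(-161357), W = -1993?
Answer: 4949708074/40007 ≈ 1.2372e+5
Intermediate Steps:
t = 295012 (t = 133655 + 161357 = 295012)
z(s) = 6 (z(s) = 6 - 0*s = 6 - 1*0 = 6 + 0 = 6)
x(Q) = 54 + Q (x(Q) = Q + 9*6 = Q + 54 = 54 + Q)
(-171290 + t) + (-38201 + x(167))/(42000 + W) = (-171290 + 295012) + (-38201 + (54 + 167))/(42000 - 1993) = 123722 + (-38201 + 221)/40007 = 123722 - 37980*1/40007 = 123722 - 37980/40007 = 4949708074/40007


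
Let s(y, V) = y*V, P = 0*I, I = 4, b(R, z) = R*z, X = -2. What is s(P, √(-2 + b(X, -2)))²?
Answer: 0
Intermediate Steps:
P = 0 (P = 0*4 = 0)
s(y, V) = V*y
s(P, √(-2 + b(X, -2)))² = (√(-2 - 2*(-2))*0)² = (√(-2 + 4)*0)² = (√2*0)² = 0² = 0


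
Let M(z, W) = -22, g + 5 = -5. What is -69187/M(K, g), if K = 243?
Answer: 69187/22 ≈ 3144.9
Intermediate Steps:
g = -10 (g = -5 - 5 = -10)
-69187/M(K, g) = -69187/(-22) = -69187*(-1/22) = 69187/22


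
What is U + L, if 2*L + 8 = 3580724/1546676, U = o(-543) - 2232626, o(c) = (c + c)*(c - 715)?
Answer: -670051628215/773338 ≈ -8.6644e+5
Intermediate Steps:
o(c) = 2*c*(-715 + c) (o(c) = (2*c)*(-715 + c) = 2*c*(-715 + c))
U = -866438 (U = 2*(-543)*(-715 - 543) - 2232626 = 2*(-543)*(-1258) - 2232626 = 1366188 - 2232626 = -866438)
L = -2198171/773338 (L = -4 + (3580724/1546676)/2 = -4 + (3580724*(1/1546676))/2 = -4 + (½)*(895181/386669) = -4 + 895181/773338 = -2198171/773338 ≈ -2.8424)
U + L = -866438 - 2198171/773338 = -670051628215/773338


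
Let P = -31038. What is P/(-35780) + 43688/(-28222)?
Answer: -171800551/252445790 ≈ -0.68054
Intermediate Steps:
P/(-35780) + 43688/(-28222) = -31038/(-35780) + 43688/(-28222) = -31038*(-1/35780) + 43688*(-1/28222) = 15519/17890 - 21844/14111 = -171800551/252445790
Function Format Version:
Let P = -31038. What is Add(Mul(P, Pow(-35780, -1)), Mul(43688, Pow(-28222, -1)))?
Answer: Rational(-171800551, 252445790) ≈ -0.68054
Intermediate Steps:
Add(Mul(P, Pow(-35780, -1)), Mul(43688, Pow(-28222, -1))) = Add(Mul(-31038, Pow(-35780, -1)), Mul(43688, Pow(-28222, -1))) = Add(Mul(-31038, Rational(-1, 35780)), Mul(43688, Rational(-1, 28222))) = Add(Rational(15519, 17890), Rational(-21844, 14111)) = Rational(-171800551, 252445790)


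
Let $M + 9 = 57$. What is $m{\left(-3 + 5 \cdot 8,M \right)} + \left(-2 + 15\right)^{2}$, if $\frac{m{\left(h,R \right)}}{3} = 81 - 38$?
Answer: $298$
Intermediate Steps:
$M = 48$ ($M = -9 + 57 = 48$)
$m{\left(h,R \right)} = 129$ ($m{\left(h,R \right)} = 3 \left(81 - 38\right) = 3 \cdot 43 = 129$)
$m{\left(-3 + 5 \cdot 8,M \right)} + \left(-2 + 15\right)^{2} = 129 + \left(-2 + 15\right)^{2} = 129 + 13^{2} = 129 + 169 = 298$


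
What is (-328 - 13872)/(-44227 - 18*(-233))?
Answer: 14200/40033 ≈ 0.35471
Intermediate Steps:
(-328 - 13872)/(-44227 - 18*(-233)) = -14200/(-44227 + 4194) = -14200/(-40033) = -14200*(-1/40033) = 14200/40033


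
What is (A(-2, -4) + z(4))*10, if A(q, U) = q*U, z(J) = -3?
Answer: 50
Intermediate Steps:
A(q, U) = U*q
(A(-2, -4) + z(4))*10 = (-4*(-2) - 3)*10 = (8 - 3)*10 = 5*10 = 50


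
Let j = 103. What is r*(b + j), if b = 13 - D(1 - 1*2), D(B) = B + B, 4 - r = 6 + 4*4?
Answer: -2124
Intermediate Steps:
r = -18 (r = 4 - (6 + 4*4) = 4 - (6 + 16) = 4 - 1*22 = 4 - 22 = -18)
D(B) = 2*B
b = 15 (b = 13 - 2*(1 - 1*2) = 13 - 2*(1 - 2) = 13 - 2*(-1) = 13 - 1*(-2) = 13 + 2 = 15)
r*(b + j) = -18*(15 + 103) = -18*118 = -2124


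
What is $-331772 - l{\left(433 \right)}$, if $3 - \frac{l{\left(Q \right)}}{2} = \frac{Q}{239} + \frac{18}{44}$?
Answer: $- \frac{872232685}{2629} \approx -3.3177 \cdot 10^{5}$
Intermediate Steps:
$l{\left(Q \right)} = \frac{57}{11} - \frac{2 Q}{239}$ ($l{\left(Q \right)} = 6 - 2 \left(\frac{Q}{239} + \frac{18}{44}\right) = 6 - 2 \left(Q \frac{1}{239} + 18 \cdot \frac{1}{44}\right) = 6 - 2 \left(\frac{Q}{239} + \frac{9}{22}\right) = 6 - 2 \left(\frac{9}{22} + \frac{Q}{239}\right) = 6 - \left(\frac{9}{11} + \frac{2 Q}{239}\right) = \frac{57}{11} - \frac{2 Q}{239}$)
$-331772 - l{\left(433 \right)} = -331772 - \left(\frac{57}{11} - \frac{866}{239}\right) = -331772 - \frac{4097}{2629} = - \frac{872232685}{2629}$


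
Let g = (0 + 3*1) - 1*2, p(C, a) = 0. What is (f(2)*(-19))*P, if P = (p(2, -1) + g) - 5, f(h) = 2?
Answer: 152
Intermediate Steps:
g = 1 (g = (0 + 3) - 2 = 3 - 2 = 1)
P = -4 (P = (0 + 1) - 5 = 1 - 5 = -4)
(f(2)*(-19))*P = (2*(-19))*(-4) = -38*(-4) = 152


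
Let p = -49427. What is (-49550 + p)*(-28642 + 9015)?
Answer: 1942621579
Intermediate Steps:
(-49550 + p)*(-28642 + 9015) = (-49550 - 49427)*(-28642 + 9015) = -98977*(-19627) = 1942621579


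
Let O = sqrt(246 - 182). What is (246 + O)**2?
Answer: 64516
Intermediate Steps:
O = 8 (O = sqrt(64) = 8)
(246 + O)**2 = (246 + 8)**2 = 254**2 = 64516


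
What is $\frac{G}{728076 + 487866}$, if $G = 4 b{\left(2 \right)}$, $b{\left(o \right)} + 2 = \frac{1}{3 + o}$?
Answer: $- \frac{6}{1013285} \approx -5.9213 \cdot 10^{-6}$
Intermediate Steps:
$b{\left(o \right)} = -2 + \frac{1}{3 + o}$
$G = - \frac{36}{5}$ ($G = 4 \frac{-5 - 4}{3 + 2} = 4 \frac{-5 - 4}{5} = 4 \cdot \frac{1}{5} \left(-9\right) = 4 \left(- \frac{9}{5}\right) = - \frac{36}{5} \approx -7.2$)
$\frac{G}{728076 + 487866} = - \frac{36}{5 \left(728076 + 487866\right)} = - \frac{36}{5 \cdot 1215942} = \left(- \frac{36}{5}\right) \frac{1}{1215942} = - \frac{6}{1013285}$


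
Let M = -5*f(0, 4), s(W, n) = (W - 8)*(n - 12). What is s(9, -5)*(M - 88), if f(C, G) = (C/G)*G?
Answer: 1496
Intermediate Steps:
s(W, n) = (-12 + n)*(-8 + W) (s(W, n) = (-8 + W)*(-12 + n) = (-12 + n)*(-8 + W))
f(C, G) = C
M = 0 (M = -5*0 = 0)
s(9, -5)*(M - 88) = (96 - 12*9 - 8*(-5) + 9*(-5))*(0 - 88) = (96 - 108 + 40 - 45)*(-88) = -17*(-88) = 1496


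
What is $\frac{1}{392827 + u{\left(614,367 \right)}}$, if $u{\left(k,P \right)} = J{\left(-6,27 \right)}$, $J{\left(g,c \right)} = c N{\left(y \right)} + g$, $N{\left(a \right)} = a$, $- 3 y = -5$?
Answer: $\frac{1}{392866} \approx 2.5454 \cdot 10^{-6}$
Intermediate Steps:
$y = \frac{5}{3}$ ($y = \left(- \frac{1}{3}\right) \left(-5\right) = \frac{5}{3} \approx 1.6667$)
$J{\left(g,c \right)} = g + \frac{5 c}{3}$ ($J{\left(g,c \right)} = c \frac{5}{3} + g = \frac{5 c}{3} + g = g + \frac{5 c}{3}$)
$u{\left(k,P \right)} = 39$ ($u{\left(k,P \right)} = -6 + \frac{5}{3} \cdot 27 = -6 + 45 = 39$)
$\frac{1}{392827 + u{\left(614,367 \right)}} = \frac{1}{392827 + 39} = \frac{1}{392866}$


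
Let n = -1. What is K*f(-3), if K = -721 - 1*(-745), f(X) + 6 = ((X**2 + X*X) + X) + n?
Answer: 192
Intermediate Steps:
f(X) = -7 + X + 2*X**2 (f(X) = -6 + (((X**2 + X*X) + X) - 1) = -6 + (((X**2 + X**2) + X) - 1) = -6 + ((2*X**2 + X) - 1) = -6 + ((X + 2*X**2) - 1) = -6 + (-1 + X + 2*X**2) = -7 + X + 2*X**2)
K = 24 (K = -721 + 745 = 24)
K*f(-3) = 24*(-7 - 3 + 2*(-3)**2) = 24*(-7 - 3 + 2*9) = 24*(-7 - 3 + 18) = 24*8 = 192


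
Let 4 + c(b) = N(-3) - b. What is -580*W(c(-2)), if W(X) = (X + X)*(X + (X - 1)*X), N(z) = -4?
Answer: 250560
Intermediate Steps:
c(b) = -8 - b (c(b) = -4 + (-4 - b) = -8 - b)
W(X) = 2*X*(X + X*(-1 + X)) (W(X) = (2*X)*(X + (-1 + X)*X) = (2*X)*(X + X*(-1 + X)) = 2*X*(X + X*(-1 + X)))
-580*W(c(-2)) = -1160*(-8 - 1*(-2))**3 = -1160*(-8 + 2)**3 = -1160*(-6)**3 = -1160*(-216) = -580*(-432) = 250560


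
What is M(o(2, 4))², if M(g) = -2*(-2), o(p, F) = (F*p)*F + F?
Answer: 16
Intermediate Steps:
o(p, F) = F + p*F² (o(p, F) = p*F² + F = F + p*F²)
M(g) = 4
M(o(2, 4))² = 4² = 16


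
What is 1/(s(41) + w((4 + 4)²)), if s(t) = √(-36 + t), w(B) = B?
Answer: 64/4091 - √5/4091 ≈ 0.015098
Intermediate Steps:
1/(s(41) + w((4 + 4)²)) = 1/(√(-36 + 41) + (4 + 4)²) = 1/(√5 + 8²) = 1/(√5 + 64) = 1/(64 + √5)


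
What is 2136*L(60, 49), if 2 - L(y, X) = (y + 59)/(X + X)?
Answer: 11748/7 ≈ 1678.3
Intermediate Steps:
L(y, X) = 2 - (59 + y)/(2*X) (L(y, X) = 2 - (y + 59)/(X + X) = 2 - (59 + y)/(2*X))
2136*L(60, 49) = 2136*((½)*(-59 - 1*60 + 4*49)/49) = 2136*((½)*(1/49)*(-59 - 60 + 196)) = 2136*((½)*(1/49)*77) = 2136*(11/14) = 11748/7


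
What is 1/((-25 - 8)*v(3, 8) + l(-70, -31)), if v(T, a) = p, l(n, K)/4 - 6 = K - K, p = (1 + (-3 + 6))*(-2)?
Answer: 1/288 ≈ 0.0034722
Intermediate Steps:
p = -8 (p = (1 + 3)*(-2) = 4*(-2) = -8)
l(n, K) = 24 (l(n, K) = 24 + 4*(K - K) = 24 + 4*0 = 24 + 0 = 24)
v(T, a) = -8
1/((-25 - 8)*v(3, 8) + l(-70, -31)) = 1/((-25 - 8)*(-8) + 24) = 1/(-33*(-8) + 24) = 1/(264 + 24) = 1/288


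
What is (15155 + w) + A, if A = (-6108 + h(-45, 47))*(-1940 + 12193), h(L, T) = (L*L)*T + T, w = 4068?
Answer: 913705065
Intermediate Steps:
h(L, T) = T + T*L² (h(L, T) = L²*T + T = T*L² + T = T + T*L²)
A = 913685842 (A = (-6108 + 47*(1 + (-45)²))*(-1940 + 12193) = (-6108 + 47*(1 + 2025))*10253 = (-6108 + 47*2026)*10253 = (-6108 + 95222)*10253 = 89114*10253 = 913685842)
(15155 + w) + A = (15155 + 4068) + 913685842 = 19223 + 913685842 = 913705065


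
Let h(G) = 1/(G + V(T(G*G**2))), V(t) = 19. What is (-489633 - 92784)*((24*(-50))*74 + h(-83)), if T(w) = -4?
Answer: 3309992876817/64 ≈ 5.1719e+10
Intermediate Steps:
h(G) = 1/(19 + G) (h(G) = 1/(G + 19) = 1/(19 + G))
(-489633 - 92784)*((24*(-50))*74 + h(-83)) = (-489633 - 92784)*((24*(-50))*74 + 1/(19 - 83)) = -582417*(-1200*74 + 1/(-64)) = -582417*(-88800 - 1/64) = -582417*(-5683201/64) = 3309992876817/64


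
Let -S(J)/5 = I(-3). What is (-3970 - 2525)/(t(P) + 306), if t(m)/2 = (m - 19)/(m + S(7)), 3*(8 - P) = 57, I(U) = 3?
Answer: -28145/1336 ≈ -21.067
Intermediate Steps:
S(J) = -15 (S(J) = -5*3 = -15)
P = -11 (P = 8 - 1/3*57 = 8 - 19 = -11)
t(m) = 2*(-19 + m)/(-15 + m) (t(m) = 2*((m - 19)/(m - 15)) = 2*((-19 + m)/(-15 + m)) = 2*(-19 + m)/(-15 + m))
(-3970 - 2525)/(t(P) + 306) = (-3970 - 2525)/(2*(-19 - 11)/(-15 - 11) + 306) = -6495/(2*(-30)/(-26) + 306) = -6495/(2*(-1/26)*(-30) + 306) = -6495/(30/13 + 306) = -6495/4008/13 = -6495*13/4008 = -28145/1336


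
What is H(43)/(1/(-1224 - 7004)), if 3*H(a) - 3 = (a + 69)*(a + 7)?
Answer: -46101484/3 ≈ -1.5367e+7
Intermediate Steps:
H(a) = 1 + (7 + a)*(69 + a)/3 (H(a) = 1 + ((a + 69)*(a + 7))/3 = 1 + ((69 + a)*(7 + a))/3 = 1 + ((7 + a)*(69 + a))/3 = 1 + (7 + a)*(69 + a)/3)
H(43)/(1/(-1224 - 7004)) = (162 + (⅓)*43² + (76/3)*43)/(1/(-1224 - 7004)) = (162 + (⅓)*1849 + 3268/3)/(1/(-8228)) = (162 + 1849/3 + 3268/3)/(-1/8228) = (5603/3)*(-8228) = -46101484/3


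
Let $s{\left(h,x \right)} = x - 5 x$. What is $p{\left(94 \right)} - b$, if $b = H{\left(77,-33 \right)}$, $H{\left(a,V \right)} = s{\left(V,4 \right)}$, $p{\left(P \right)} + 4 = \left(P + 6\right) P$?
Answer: $9412$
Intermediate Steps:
$p{\left(P \right)} = -4 + P \left(6 + P\right)$ ($p{\left(P \right)} = -4 + \left(P + 6\right) P = -4 + \left(6 + P\right) P = -4 + P \left(6 + P\right)$)
$s{\left(h,x \right)} = - 4 x$
$H{\left(a,V \right)} = -16$ ($H{\left(a,V \right)} = \left(-4\right) 4 = -16$)
$b = -16$
$p{\left(94 \right)} - b = \left(-4 + 94^{2} + 6 \cdot 94\right) - -16 = \left(-4 + 8836 + 564\right) + 16 = 9396 + 16 = 9412$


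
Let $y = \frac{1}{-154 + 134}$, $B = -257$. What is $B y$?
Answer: $\frac{257}{20} \approx 12.85$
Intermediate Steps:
$y = - \frac{1}{20}$ ($y = \frac{1}{-20} = - \frac{1}{20} \approx -0.05$)
$B y = \left(-257\right) \left(- \frac{1}{20}\right) = \frac{257}{20}$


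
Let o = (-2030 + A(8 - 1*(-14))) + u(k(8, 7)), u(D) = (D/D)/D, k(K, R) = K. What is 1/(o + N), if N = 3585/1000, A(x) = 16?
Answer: -100/201029 ≈ -0.00049744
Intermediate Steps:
N = 717/200 (N = 3585*(1/1000) = 717/200 ≈ 3.5850)
u(D) = 1/D
o = -16111/8 (o = (-2030 + 16) + 1/8 = -2014 + 1/8 = -16111/8 ≈ -2013.9)
1/(o + N) = 1/(-16111/8 + 717/200) = 1/(-201029/100) = -100/201029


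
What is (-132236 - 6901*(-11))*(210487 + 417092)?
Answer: -35348387175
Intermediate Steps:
(-132236 - 6901*(-11))*(210487 + 417092) = (-132236 + 75911)*627579 = -56325*627579 = -35348387175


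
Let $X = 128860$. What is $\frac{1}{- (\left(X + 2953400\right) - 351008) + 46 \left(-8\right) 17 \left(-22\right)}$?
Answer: $- \frac{1}{2593620} \approx -3.8556 \cdot 10^{-7}$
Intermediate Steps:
$\frac{1}{- (\left(X + 2953400\right) - 351008) + 46 \left(-8\right) 17 \left(-22\right)} = \frac{1}{- (\left(128860 + 2953400\right) - 351008) + 46 \left(-8\right) 17 \left(-22\right)} = \frac{1}{- (3082260 - 351008) + \left(-368\right) 17 \left(-22\right)} = \frac{1}{\left(-1\right) 2731252 - -137632} = \frac{1}{-2731252 + 137632} = \frac{1}{-2593620} = - \frac{1}{2593620}$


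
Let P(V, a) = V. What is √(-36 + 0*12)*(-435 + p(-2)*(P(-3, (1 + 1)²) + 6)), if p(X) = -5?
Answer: -2700*I ≈ -2700.0*I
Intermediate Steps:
√(-36 + 0*12)*(-435 + p(-2)*(P(-3, (1 + 1)²) + 6)) = √(-36 + 0*12)*(-435 - 5*(-3 + 6)) = √(-36 + 0)*(-435 - 5*3) = √(-36)*(-435 - 15) = (6*I)*(-450) = -2700*I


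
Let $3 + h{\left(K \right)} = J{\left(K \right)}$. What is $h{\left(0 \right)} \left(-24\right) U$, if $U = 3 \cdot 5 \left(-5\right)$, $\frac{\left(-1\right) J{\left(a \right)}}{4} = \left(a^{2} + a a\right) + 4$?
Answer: $-34200$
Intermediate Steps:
$J{\left(a \right)} = -16 - 8 a^{2}$ ($J{\left(a \right)} = - 4 \left(\left(a^{2} + a a\right) + 4\right) = - 4 \left(\left(a^{2} + a^{2}\right) + 4\right) = - 4 \left(2 a^{2} + 4\right) = - 4 \left(4 + 2 a^{2}\right) = -16 - 8 a^{2}$)
$h{\left(K \right)} = -19 - 8 K^{2}$ ($h{\left(K \right)} = -3 - \left(16 + 8 K^{2}\right) = -19 - 8 K^{2}$)
$U = -75$ ($U = 15 \left(-5\right) = -75$)
$h{\left(0 \right)} \left(-24\right) U = \left(-19 - 8 \cdot 0^{2}\right) \left(-24\right) \left(-75\right) = \left(-19 - 0\right) \left(-24\right) \left(-75\right) = \left(-19 + 0\right) \left(-24\right) \left(-75\right) = \left(-19\right) \left(-24\right) \left(-75\right) = 456 \left(-75\right) = -34200$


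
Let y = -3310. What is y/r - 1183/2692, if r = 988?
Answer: -2519831/664924 ≈ -3.7897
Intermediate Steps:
y/r - 1183/2692 = -3310/988 - 1183/2692 = -3310*1/988 - 1183*1/2692 = -1655/494 - 1183/2692 = -2519831/664924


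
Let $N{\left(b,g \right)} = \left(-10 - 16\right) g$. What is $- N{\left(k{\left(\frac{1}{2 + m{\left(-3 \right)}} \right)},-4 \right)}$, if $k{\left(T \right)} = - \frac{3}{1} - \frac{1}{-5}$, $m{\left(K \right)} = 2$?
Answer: $-104$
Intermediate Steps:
$k{\left(T \right)} = - \frac{14}{5}$ ($k{\left(T \right)} = \left(-3\right) 1 - - \frac{1}{5} = -3 + \frac{1}{5} = - \frac{14}{5}$)
$N{\left(b,g \right)} = - 26 g$ ($N{\left(b,g \right)} = \left(-10 - 16\right) g = - 26 g$)
$- N{\left(k{\left(\frac{1}{2 + m{\left(-3 \right)}} \right)},-4 \right)} = - \left(-26\right) \left(-4\right) = \left(-1\right) 104 = -104$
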